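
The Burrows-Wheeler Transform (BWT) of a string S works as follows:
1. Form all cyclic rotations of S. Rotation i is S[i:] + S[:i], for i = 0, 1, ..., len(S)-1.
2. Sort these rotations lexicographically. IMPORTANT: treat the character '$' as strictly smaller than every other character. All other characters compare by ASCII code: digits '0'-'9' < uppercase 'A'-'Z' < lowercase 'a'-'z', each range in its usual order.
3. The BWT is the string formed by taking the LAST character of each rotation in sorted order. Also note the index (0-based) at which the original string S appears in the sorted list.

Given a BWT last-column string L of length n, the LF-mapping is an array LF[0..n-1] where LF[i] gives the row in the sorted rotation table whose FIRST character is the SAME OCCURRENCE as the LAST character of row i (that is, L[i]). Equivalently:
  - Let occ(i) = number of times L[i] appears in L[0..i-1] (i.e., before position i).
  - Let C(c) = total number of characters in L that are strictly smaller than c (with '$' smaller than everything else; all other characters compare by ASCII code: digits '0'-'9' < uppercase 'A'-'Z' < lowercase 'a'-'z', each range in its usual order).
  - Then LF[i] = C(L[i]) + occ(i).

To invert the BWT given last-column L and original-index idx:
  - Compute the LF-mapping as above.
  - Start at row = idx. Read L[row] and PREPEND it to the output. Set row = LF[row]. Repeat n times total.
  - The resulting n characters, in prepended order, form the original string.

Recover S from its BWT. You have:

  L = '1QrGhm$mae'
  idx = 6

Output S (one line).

Answer: hammerGQ1$

Derivation:
LF mapping: 1 3 9 2 6 7 0 8 4 5
Walk LF starting at row 6, prepending L[row]:
  step 1: row=6, L[6]='$', prepend. Next row=LF[6]=0
  step 2: row=0, L[0]='1', prepend. Next row=LF[0]=1
  step 3: row=1, L[1]='Q', prepend. Next row=LF[1]=3
  step 4: row=3, L[3]='G', prepend. Next row=LF[3]=2
  step 5: row=2, L[2]='r', prepend. Next row=LF[2]=9
  step 6: row=9, L[9]='e', prepend. Next row=LF[9]=5
  step 7: row=5, L[5]='m', prepend. Next row=LF[5]=7
  step 8: row=7, L[7]='m', prepend. Next row=LF[7]=8
  step 9: row=8, L[8]='a', prepend. Next row=LF[8]=4
  step 10: row=4, L[4]='h', prepend. Next row=LF[4]=6
Reversed output: hammerGQ1$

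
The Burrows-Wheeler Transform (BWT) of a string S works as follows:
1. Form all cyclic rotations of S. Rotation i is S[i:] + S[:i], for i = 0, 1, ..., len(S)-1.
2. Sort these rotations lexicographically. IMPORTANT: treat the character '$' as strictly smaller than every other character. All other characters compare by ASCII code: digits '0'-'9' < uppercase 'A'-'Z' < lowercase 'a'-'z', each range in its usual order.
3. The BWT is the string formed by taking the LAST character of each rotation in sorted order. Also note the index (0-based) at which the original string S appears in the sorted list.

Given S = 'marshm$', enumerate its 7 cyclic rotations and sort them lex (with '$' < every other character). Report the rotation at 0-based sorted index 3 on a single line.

Answer: m$marsh

Derivation:
All 7 rotations (rotation i = S[i:]+S[:i]):
  rot[0] = marshm$
  rot[1] = arshm$m
  rot[2] = rshm$ma
  rot[3] = shm$mar
  rot[4] = hm$mars
  rot[5] = m$marsh
  rot[6] = $marshm
Sorted (with $ < everything):
  sorted[0] = $marshm
  sorted[1] = arshm$m
  sorted[2] = hm$mars
  sorted[3] = m$marsh
  sorted[4] = marshm$
  sorted[5] = rshm$ma
  sorted[6] = shm$mar
sorted[3] = m$marsh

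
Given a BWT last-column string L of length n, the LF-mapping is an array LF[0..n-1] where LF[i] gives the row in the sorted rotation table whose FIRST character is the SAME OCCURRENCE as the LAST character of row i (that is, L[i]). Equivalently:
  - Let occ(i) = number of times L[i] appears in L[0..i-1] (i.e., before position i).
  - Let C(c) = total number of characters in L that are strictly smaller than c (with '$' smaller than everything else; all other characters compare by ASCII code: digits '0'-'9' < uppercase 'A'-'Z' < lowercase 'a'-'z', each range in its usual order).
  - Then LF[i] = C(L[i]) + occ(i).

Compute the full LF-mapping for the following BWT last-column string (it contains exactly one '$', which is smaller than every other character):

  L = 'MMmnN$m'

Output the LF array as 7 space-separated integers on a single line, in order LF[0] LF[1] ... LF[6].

Char counts: '$':1, 'M':2, 'N':1, 'm':2, 'n':1
C (first-col start): C('$')=0, C('M')=1, C('N')=3, C('m')=4, C('n')=6
L[0]='M': occ=0, LF[0]=C('M')+0=1+0=1
L[1]='M': occ=1, LF[1]=C('M')+1=1+1=2
L[2]='m': occ=0, LF[2]=C('m')+0=4+0=4
L[3]='n': occ=0, LF[3]=C('n')+0=6+0=6
L[4]='N': occ=0, LF[4]=C('N')+0=3+0=3
L[5]='$': occ=0, LF[5]=C('$')+0=0+0=0
L[6]='m': occ=1, LF[6]=C('m')+1=4+1=5

Answer: 1 2 4 6 3 0 5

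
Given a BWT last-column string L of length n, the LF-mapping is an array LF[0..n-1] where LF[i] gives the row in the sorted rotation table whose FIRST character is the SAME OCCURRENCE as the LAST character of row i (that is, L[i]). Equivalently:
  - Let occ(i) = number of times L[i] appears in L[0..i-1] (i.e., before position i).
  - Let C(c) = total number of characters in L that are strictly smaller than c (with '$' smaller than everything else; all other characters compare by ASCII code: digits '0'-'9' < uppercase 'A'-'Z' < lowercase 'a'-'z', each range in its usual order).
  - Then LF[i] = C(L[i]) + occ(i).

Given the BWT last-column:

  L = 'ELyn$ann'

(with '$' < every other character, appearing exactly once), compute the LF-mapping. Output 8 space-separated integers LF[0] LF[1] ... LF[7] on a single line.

Answer: 1 2 7 4 0 3 5 6

Derivation:
Char counts: '$':1, 'E':1, 'L':1, 'a':1, 'n':3, 'y':1
C (first-col start): C('$')=0, C('E')=1, C('L')=2, C('a')=3, C('n')=4, C('y')=7
L[0]='E': occ=0, LF[0]=C('E')+0=1+0=1
L[1]='L': occ=0, LF[1]=C('L')+0=2+0=2
L[2]='y': occ=0, LF[2]=C('y')+0=7+0=7
L[3]='n': occ=0, LF[3]=C('n')+0=4+0=4
L[4]='$': occ=0, LF[4]=C('$')+0=0+0=0
L[5]='a': occ=0, LF[5]=C('a')+0=3+0=3
L[6]='n': occ=1, LF[6]=C('n')+1=4+1=5
L[7]='n': occ=2, LF[7]=C('n')+2=4+2=6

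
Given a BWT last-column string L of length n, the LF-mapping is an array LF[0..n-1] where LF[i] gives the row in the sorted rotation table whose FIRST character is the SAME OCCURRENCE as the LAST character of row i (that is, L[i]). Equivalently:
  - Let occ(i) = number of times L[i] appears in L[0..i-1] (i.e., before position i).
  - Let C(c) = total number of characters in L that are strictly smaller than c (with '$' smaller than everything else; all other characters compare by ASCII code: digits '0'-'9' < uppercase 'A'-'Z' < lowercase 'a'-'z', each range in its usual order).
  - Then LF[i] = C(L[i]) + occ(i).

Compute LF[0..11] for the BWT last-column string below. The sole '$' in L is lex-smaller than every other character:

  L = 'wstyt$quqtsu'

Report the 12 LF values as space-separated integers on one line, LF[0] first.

Answer: 10 3 5 11 6 0 1 8 2 7 4 9

Derivation:
Char counts: '$':1, 'q':2, 's':2, 't':3, 'u':2, 'w':1, 'y':1
C (first-col start): C('$')=0, C('q')=1, C('s')=3, C('t')=5, C('u')=8, C('w')=10, C('y')=11
L[0]='w': occ=0, LF[0]=C('w')+0=10+0=10
L[1]='s': occ=0, LF[1]=C('s')+0=3+0=3
L[2]='t': occ=0, LF[2]=C('t')+0=5+0=5
L[3]='y': occ=0, LF[3]=C('y')+0=11+0=11
L[4]='t': occ=1, LF[4]=C('t')+1=5+1=6
L[5]='$': occ=0, LF[5]=C('$')+0=0+0=0
L[6]='q': occ=0, LF[6]=C('q')+0=1+0=1
L[7]='u': occ=0, LF[7]=C('u')+0=8+0=8
L[8]='q': occ=1, LF[8]=C('q')+1=1+1=2
L[9]='t': occ=2, LF[9]=C('t')+2=5+2=7
L[10]='s': occ=1, LF[10]=C('s')+1=3+1=4
L[11]='u': occ=1, LF[11]=C('u')+1=8+1=9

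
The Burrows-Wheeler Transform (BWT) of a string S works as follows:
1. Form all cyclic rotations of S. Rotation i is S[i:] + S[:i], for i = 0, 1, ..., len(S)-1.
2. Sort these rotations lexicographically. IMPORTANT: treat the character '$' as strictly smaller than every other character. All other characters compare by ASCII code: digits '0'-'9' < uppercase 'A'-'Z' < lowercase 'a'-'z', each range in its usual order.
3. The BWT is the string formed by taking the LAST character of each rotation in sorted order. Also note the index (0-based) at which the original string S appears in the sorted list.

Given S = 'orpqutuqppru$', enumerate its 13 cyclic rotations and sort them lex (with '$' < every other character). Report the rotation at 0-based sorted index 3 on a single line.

All 13 rotations (rotation i = S[i:]+S[:i]):
  rot[0] = orpqutuqppru$
  rot[1] = rpqutuqppru$o
  rot[2] = pqutuqppru$or
  rot[3] = qutuqppru$orp
  rot[4] = utuqppru$orpq
  rot[5] = tuqppru$orpqu
  rot[6] = uqppru$orpqut
  rot[7] = qppru$orpqutu
  rot[8] = ppru$orpqutuq
  rot[9] = pru$orpqutuqp
  rot[10] = ru$orpqutuqpp
  rot[11] = u$orpqutuqppr
  rot[12] = $orpqutuqppru
Sorted (with $ < everything):
  sorted[0] = $orpqutuqppru
  sorted[1] = orpqutuqppru$
  sorted[2] = ppru$orpqutuq
  sorted[3] = pqutuqppru$or
  sorted[4] = pru$orpqutuqp
  sorted[5] = qppru$orpqutu
  sorted[6] = qutuqppru$orp
  sorted[7] = rpqutuqppru$o
  sorted[8] = ru$orpqutuqpp
  sorted[9] = tuqppru$orpqu
  sorted[10] = u$orpqutuqppr
  sorted[11] = uqppru$orpqut
  sorted[12] = utuqppru$orpq
sorted[3] = pqutuqppru$or

Answer: pqutuqppru$or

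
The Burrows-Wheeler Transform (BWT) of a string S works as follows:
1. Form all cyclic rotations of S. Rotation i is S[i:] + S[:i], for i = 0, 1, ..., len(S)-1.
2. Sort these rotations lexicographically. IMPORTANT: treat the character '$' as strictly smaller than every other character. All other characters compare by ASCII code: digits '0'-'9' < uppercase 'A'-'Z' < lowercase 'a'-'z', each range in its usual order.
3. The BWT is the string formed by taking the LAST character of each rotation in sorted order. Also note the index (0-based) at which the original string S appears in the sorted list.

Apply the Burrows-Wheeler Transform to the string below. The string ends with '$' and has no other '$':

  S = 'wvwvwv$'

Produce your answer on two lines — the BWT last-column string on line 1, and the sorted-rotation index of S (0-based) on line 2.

Answer: vwwwvv$
6

Derivation:
All 7 rotations (rotation i = S[i:]+S[:i]):
  rot[0] = wvwvwv$
  rot[1] = vwvwv$w
  rot[2] = wvwv$wv
  rot[3] = vwv$wvw
  rot[4] = wv$wvwv
  rot[5] = v$wvwvw
  rot[6] = $wvwvwv
Sorted (with $ < everything):
  sorted[0] = $wvwvwv  (last char: 'v')
  sorted[1] = v$wvwvw  (last char: 'w')
  sorted[2] = vwv$wvw  (last char: 'w')
  sorted[3] = vwvwv$w  (last char: 'w')
  sorted[4] = wv$wvwv  (last char: 'v')
  sorted[5] = wvwv$wv  (last char: 'v')
  sorted[6] = wvwvwv$  (last char: '$')
Last column: vwwwvv$
Original string S is at sorted index 6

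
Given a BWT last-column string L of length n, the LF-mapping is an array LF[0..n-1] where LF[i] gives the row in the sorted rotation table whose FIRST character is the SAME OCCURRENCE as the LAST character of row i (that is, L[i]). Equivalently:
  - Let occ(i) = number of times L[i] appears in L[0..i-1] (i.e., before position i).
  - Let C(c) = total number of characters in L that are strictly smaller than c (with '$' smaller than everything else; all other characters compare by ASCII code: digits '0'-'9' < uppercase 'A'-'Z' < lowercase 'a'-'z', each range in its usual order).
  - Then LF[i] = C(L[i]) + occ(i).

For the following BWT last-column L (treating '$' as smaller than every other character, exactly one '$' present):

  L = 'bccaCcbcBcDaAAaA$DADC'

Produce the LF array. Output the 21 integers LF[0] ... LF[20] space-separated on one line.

Char counts: '$':1, 'A':4, 'B':1, 'C':2, 'D':3, 'a':3, 'b':2, 'c':5
C (first-col start): C('$')=0, C('A')=1, C('B')=5, C('C')=6, C('D')=8, C('a')=11, C('b')=14, C('c')=16
L[0]='b': occ=0, LF[0]=C('b')+0=14+0=14
L[1]='c': occ=0, LF[1]=C('c')+0=16+0=16
L[2]='c': occ=1, LF[2]=C('c')+1=16+1=17
L[3]='a': occ=0, LF[3]=C('a')+0=11+0=11
L[4]='C': occ=0, LF[4]=C('C')+0=6+0=6
L[5]='c': occ=2, LF[5]=C('c')+2=16+2=18
L[6]='b': occ=1, LF[6]=C('b')+1=14+1=15
L[7]='c': occ=3, LF[7]=C('c')+3=16+3=19
L[8]='B': occ=0, LF[8]=C('B')+0=5+0=5
L[9]='c': occ=4, LF[9]=C('c')+4=16+4=20
L[10]='D': occ=0, LF[10]=C('D')+0=8+0=8
L[11]='a': occ=1, LF[11]=C('a')+1=11+1=12
L[12]='A': occ=0, LF[12]=C('A')+0=1+0=1
L[13]='A': occ=1, LF[13]=C('A')+1=1+1=2
L[14]='a': occ=2, LF[14]=C('a')+2=11+2=13
L[15]='A': occ=2, LF[15]=C('A')+2=1+2=3
L[16]='$': occ=0, LF[16]=C('$')+0=0+0=0
L[17]='D': occ=1, LF[17]=C('D')+1=8+1=9
L[18]='A': occ=3, LF[18]=C('A')+3=1+3=4
L[19]='D': occ=2, LF[19]=C('D')+2=8+2=10
L[20]='C': occ=1, LF[20]=C('C')+1=6+1=7

Answer: 14 16 17 11 6 18 15 19 5 20 8 12 1 2 13 3 0 9 4 10 7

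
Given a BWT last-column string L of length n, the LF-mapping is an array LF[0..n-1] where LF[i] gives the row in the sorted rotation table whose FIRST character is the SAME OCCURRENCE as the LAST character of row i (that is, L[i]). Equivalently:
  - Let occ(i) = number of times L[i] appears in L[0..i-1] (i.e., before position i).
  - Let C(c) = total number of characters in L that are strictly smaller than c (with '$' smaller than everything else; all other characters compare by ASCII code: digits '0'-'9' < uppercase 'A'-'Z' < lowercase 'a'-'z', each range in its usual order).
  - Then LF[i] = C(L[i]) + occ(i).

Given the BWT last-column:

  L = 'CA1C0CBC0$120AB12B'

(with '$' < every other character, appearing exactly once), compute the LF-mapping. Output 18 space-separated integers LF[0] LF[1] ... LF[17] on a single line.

Answer: 14 9 4 15 1 16 11 17 2 0 5 7 3 10 12 6 8 13

Derivation:
Char counts: '$':1, '0':3, '1':3, '2':2, 'A':2, 'B':3, 'C':4
C (first-col start): C('$')=0, C('0')=1, C('1')=4, C('2')=7, C('A')=9, C('B')=11, C('C')=14
L[0]='C': occ=0, LF[0]=C('C')+0=14+0=14
L[1]='A': occ=0, LF[1]=C('A')+0=9+0=9
L[2]='1': occ=0, LF[2]=C('1')+0=4+0=4
L[3]='C': occ=1, LF[3]=C('C')+1=14+1=15
L[4]='0': occ=0, LF[4]=C('0')+0=1+0=1
L[5]='C': occ=2, LF[5]=C('C')+2=14+2=16
L[6]='B': occ=0, LF[6]=C('B')+0=11+0=11
L[7]='C': occ=3, LF[7]=C('C')+3=14+3=17
L[8]='0': occ=1, LF[8]=C('0')+1=1+1=2
L[9]='$': occ=0, LF[9]=C('$')+0=0+0=0
L[10]='1': occ=1, LF[10]=C('1')+1=4+1=5
L[11]='2': occ=0, LF[11]=C('2')+0=7+0=7
L[12]='0': occ=2, LF[12]=C('0')+2=1+2=3
L[13]='A': occ=1, LF[13]=C('A')+1=9+1=10
L[14]='B': occ=1, LF[14]=C('B')+1=11+1=12
L[15]='1': occ=2, LF[15]=C('1')+2=4+2=6
L[16]='2': occ=1, LF[16]=C('2')+1=7+1=8
L[17]='B': occ=2, LF[17]=C('B')+2=11+2=13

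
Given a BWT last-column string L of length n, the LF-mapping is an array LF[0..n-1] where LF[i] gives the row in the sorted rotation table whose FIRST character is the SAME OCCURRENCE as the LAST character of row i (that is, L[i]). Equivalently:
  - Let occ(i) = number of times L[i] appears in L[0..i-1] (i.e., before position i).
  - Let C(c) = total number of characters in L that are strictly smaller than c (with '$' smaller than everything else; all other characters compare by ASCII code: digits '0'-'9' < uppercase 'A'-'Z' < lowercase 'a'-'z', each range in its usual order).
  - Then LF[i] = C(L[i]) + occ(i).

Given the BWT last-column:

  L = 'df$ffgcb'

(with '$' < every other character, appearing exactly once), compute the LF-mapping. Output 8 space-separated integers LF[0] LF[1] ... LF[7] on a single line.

Answer: 3 4 0 5 6 7 2 1

Derivation:
Char counts: '$':1, 'b':1, 'c':1, 'd':1, 'f':3, 'g':1
C (first-col start): C('$')=0, C('b')=1, C('c')=2, C('d')=3, C('f')=4, C('g')=7
L[0]='d': occ=0, LF[0]=C('d')+0=3+0=3
L[1]='f': occ=0, LF[1]=C('f')+0=4+0=4
L[2]='$': occ=0, LF[2]=C('$')+0=0+0=0
L[3]='f': occ=1, LF[3]=C('f')+1=4+1=5
L[4]='f': occ=2, LF[4]=C('f')+2=4+2=6
L[5]='g': occ=0, LF[5]=C('g')+0=7+0=7
L[6]='c': occ=0, LF[6]=C('c')+0=2+0=2
L[7]='b': occ=0, LF[7]=C('b')+0=1+0=1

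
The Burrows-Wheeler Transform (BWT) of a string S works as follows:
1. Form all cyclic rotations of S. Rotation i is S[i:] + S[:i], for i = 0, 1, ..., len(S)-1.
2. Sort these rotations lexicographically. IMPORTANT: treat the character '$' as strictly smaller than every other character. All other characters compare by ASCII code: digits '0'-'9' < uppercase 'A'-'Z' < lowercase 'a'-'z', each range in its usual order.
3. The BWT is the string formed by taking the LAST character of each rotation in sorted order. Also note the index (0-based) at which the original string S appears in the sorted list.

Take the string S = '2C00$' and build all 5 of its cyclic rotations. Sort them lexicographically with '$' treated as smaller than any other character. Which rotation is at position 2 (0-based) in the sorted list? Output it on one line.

Answer: 00$2C

Derivation:
All 5 rotations (rotation i = S[i:]+S[:i]):
  rot[0] = 2C00$
  rot[1] = C00$2
  rot[2] = 00$2C
  rot[3] = 0$2C0
  rot[4] = $2C00
Sorted (with $ < everything):
  sorted[0] = $2C00
  sorted[1] = 0$2C0
  sorted[2] = 00$2C
  sorted[3] = 2C00$
  sorted[4] = C00$2
sorted[2] = 00$2C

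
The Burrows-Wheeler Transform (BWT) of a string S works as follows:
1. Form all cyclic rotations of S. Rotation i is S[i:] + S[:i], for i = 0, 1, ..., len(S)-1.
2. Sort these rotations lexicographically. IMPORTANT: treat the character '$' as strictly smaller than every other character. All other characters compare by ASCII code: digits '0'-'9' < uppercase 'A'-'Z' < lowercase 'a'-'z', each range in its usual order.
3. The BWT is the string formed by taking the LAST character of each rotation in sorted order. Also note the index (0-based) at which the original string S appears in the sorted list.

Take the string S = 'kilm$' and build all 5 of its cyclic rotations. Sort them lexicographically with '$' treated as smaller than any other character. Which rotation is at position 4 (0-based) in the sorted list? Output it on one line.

Answer: m$kil

Derivation:
All 5 rotations (rotation i = S[i:]+S[:i]):
  rot[0] = kilm$
  rot[1] = ilm$k
  rot[2] = lm$ki
  rot[3] = m$kil
  rot[4] = $kilm
Sorted (with $ < everything):
  sorted[0] = $kilm
  sorted[1] = ilm$k
  sorted[2] = kilm$
  sorted[3] = lm$ki
  sorted[4] = m$kil
sorted[4] = m$kil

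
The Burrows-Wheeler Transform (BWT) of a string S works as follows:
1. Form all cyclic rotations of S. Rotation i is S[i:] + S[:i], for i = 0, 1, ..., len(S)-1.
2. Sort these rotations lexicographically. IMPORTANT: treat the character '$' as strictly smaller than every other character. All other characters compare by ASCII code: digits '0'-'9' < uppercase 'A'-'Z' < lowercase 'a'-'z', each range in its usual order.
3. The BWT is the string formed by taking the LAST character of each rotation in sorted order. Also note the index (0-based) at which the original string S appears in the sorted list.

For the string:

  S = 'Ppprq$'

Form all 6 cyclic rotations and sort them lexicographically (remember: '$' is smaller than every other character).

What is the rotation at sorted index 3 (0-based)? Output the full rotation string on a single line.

All 6 rotations (rotation i = S[i:]+S[:i]):
  rot[0] = Ppprq$
  rot[1] = pprq$P
  rot[2] = prq$Pp
  rot[3] = rq$Ppp
  rot[4] = q$Pppr
  rot[5] = $Ppprq
Sorted (with $ < everything):
  sorted[0] = $Ppprq
  sorted[1] = Ppprq$
  sorted[2] = pprq$P
  sorted[3] = prq$Pp
  sorted[4] = q$Pppr
  sorted[5] = rq$Ppp
sorted[3] = prq$Pp

Answer: prq$Pp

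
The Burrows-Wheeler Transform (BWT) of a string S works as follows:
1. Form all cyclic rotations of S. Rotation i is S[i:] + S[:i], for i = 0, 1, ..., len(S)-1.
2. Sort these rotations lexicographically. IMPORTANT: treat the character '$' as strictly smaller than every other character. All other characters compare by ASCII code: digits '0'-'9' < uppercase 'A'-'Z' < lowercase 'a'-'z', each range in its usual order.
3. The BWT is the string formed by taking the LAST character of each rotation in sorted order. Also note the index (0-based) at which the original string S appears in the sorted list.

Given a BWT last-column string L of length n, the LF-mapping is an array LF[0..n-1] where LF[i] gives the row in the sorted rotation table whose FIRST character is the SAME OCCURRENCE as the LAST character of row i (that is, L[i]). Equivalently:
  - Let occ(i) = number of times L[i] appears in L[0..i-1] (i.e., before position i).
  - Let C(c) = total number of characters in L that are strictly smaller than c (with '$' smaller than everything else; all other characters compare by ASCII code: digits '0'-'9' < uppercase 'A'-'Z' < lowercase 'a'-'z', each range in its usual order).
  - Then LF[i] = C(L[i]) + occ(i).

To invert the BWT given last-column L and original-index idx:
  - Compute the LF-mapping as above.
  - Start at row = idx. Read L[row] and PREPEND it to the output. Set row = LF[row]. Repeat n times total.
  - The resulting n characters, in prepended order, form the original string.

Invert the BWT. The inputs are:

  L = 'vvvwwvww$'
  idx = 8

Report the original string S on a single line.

LF mapping: 1 2 3 5 6 4 7 8 0
Walk LF starting at row 8, prepending L[row]:
  step 1: row=8, L[8]='$', prepend. Next row=LF[8]=0
  step 2: row=0, L[0]='v', prepend. Next row=LF[0]=1
  step 3: row=1, L[1]='v', prepend. Next row=LF[1]=2
  step 4: row=2, L[2]='v', prepend. Next row=LF[2]=3
  step 5: row=3, L[3]='w', prepend. Next row=LF[3]=5
  step 6: row=5, L[5]='v', prepend. Next row=LF[5]=4
  step 7: row=4, L[4]='w', prepend. Next row=LF[4]=6
  step 8: row=6, L[6]='w', prepend. Next row=LF[6]=7
  step 9: row=7, L[7]='w', prepend. Next row=LF[7]=8
Reversed output: wwwvwvvv$

Answer: wwwvwvvv$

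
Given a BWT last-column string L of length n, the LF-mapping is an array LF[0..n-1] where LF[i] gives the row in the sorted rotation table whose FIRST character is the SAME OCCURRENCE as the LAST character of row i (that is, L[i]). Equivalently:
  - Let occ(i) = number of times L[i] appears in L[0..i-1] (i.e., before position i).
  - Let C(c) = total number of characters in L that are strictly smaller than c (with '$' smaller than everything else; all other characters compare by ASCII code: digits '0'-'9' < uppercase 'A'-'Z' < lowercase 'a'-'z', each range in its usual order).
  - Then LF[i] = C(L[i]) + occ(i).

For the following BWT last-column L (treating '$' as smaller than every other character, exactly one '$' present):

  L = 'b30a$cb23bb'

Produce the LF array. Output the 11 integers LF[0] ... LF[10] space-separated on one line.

Answer: 6 3 1 5 0 10 7 2 4 8 9

Derivation:
Char counts: '$':1, '0':1, '2':1, '3':2, 'a':1, 'b':4, 'c':1
C (first-col start): C('$')=0, C('0')=1, C('2')=2, C('3')=3, C('a')=5, C('b')=6, C('c')=10
L[0]='b': occ=0, LF[0]=C('b')+0=6+0=6
L[1]='3': occ=0, LF[1]=C('3')+0=3+0=3
L[2]='0': occ=0, LF[2]=C('0')+0=1+0=1
L[3]='a': occ=0, LF[3]=C('a')+0=5+0=5
L[4]='$': occ=0, LF[4]=C('$')+0=0+0=0
L[5]='c': occ=0, LF[5]=C('c')+0=10+0=10
L[6]='b': occ=1, LF[6]=C('b')+1=6+1=7
L[7]='2': occ=0, LF[7]=C('2')+0=2+0=2
L[8]='3': occ=1, LF[8]=C('3')+1=3+1=4
L[9]='b': occ=2, LF[9]=C('b')+2=6+2=8
L[10]='b': occ=3, LF[10]=C('b')+3=6+3=9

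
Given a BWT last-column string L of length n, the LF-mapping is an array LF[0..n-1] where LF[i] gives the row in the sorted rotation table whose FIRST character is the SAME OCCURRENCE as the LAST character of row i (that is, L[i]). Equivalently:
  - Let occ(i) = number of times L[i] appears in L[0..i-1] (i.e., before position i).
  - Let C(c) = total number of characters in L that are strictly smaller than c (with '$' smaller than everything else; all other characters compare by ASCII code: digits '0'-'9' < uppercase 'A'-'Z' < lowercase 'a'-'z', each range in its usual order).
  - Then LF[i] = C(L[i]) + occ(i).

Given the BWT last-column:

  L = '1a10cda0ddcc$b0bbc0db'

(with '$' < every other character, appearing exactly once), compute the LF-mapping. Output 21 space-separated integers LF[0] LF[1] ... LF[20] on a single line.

Answer: 5 7 6 1 13 17 8 2 18 19 14 15 0 9 3 10 11 16 4 20 12

Derivation:
Char counts: '$':1, '0':4, '1':2, 'a':2, 'b':4, 'c':4, 'd':4
C (first-col start): C('$')=0, C('0')=1, C('1')=5, C('a')=7, C('b')=9, C('c')=13, C('d')=17
L[0]='1': occ=0, LF[0]=C('1')+0=5+0=5
L[1]='a': occ=0, LF[1]=C('a')+0=7+0=7
L[2]='1': occ=1, LF[2]=C('1')+1=5+1=6
L[3]='0': occ=0, LF[3]=C('0')+0=1+0=1
L[4]='c': occ=0, LF[4]=C('c')+0=13+0=13
L[5]='d': occ=0, LF[5]=C('d')+0=17+0=17
L[6]='a': occ=1, LF[6]=C('a')+1=7+1=8
L[7]='0': occ=1, LF[7]=C('0')+1=1+1=2
L[8]='d': occ=1, LF[8]=C('d')+1=17+1=18
L[9]='d': occ=2, LF[9]=C('d')+2=17+2=19
L[10]='c': occ=1, LF[10]=C('c')+1=13+1=14
L[11]='c': occ=2, LF[11]=C('c')+2=13+2=15
L[12]='$': occ=0, LF[12]=C('$')+0=0+0=0
L[13]='b': occ=0, LF[13]=C('b')+0=9+0=9
L[14]='0': occ=2, LF[14]=C('0')+2=1+2=3
L[15]='b': occ=1, LF[15]=C('b')+1=9+1=10
L[16]='b': occ=2, LF[16]=C('b')+2=9+2=11
L[17]='c': occ=3, LF[17]=C('c')+3=13+3=16
L[18]='0': occ=3, LF[18]=C('0')+3=1+3=4
L[19]='d': occ=3, LF[19]=C('d')+3=17+3=20
L[20]='b': occ=3, LF[20]=C('b')+3=9+3=12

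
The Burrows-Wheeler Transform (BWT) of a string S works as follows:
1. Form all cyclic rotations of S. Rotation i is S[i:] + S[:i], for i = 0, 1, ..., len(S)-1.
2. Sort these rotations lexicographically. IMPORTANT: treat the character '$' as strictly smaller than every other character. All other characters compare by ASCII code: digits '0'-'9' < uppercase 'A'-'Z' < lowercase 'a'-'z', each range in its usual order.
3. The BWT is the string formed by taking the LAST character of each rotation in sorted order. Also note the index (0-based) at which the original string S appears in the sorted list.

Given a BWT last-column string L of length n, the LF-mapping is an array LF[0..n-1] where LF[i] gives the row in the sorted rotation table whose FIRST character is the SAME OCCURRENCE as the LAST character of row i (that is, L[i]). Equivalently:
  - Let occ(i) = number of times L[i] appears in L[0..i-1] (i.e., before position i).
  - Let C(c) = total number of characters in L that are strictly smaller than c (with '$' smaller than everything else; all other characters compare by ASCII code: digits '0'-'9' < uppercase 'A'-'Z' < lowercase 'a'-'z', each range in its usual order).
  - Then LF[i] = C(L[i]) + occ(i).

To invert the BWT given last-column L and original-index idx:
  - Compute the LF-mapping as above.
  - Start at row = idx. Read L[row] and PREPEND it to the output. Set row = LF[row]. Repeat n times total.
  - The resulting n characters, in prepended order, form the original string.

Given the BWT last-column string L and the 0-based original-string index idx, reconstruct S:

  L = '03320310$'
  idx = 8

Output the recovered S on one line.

LF mapping: 1 6 7 5 2 8 4 3 0
Walk LF starting at row 8, prepending L[row]:
  step 1: row=8, L[8]='$', prepend. Next row=LF[8]=0
  step 2: row=0, L[0]='0', prepend. Next row=LF[0]=1
  step 3: row=1, L[1]='3', prepend. Next row=LF[1]=6
  step 4: row=6, L[6]='1', prepend. Next row=LF[6]=4
  step 5: row=4, L[4]='0', prepend. Next row=LF[4]=2
  step 6: row=2, L[2]='3', prepend. Next row=LF[2]=7
  step 7: row=7, L[7]='0', prepend. Next row=LF[7]=3
  step 8: row=3, L[3]='2', prepend. Next row=LF[3]=5
  step 9: row=5, L[5]='3', prepend. Next row=LF[5]=8
Reversed output: 32030130$

Answer: 32030130$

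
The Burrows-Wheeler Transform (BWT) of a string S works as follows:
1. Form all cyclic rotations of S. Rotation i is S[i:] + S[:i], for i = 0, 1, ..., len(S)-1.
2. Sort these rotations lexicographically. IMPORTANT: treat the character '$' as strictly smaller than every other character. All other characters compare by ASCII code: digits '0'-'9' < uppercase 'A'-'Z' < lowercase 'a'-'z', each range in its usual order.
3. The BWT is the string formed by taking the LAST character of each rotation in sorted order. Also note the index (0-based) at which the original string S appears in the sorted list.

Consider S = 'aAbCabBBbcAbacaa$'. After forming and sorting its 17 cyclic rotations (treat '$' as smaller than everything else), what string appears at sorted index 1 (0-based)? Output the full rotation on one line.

All 17 rotations (rotation i = S[i:]+S[:i]):
  rot[0] = aAbCabBBbcAbacaa$
  rot[1] = AbCabBBbcAbacaa$a
  rot[2] = bCabBBbcAbacaa$aA
  rot[3] = CabBBbcAbacaa$aAb
  rot[4] = abBBbcAbacaa$aAbC
  rot[5] = bBBbcAbacaa$aAbCa
  rot[6] = BBbcAbacaa$aAbCab
  rot[7] = BbcAbacaa$aAbCabB
  rot[8] = bcAbacaa$aAbCabBB
  rot[9] = cAbacaa$aAbCabBBb
  rot[10] = Abacaa$aAbCabBBbc
  rot[11] = bacaa$aAbCabBBbcA
  rot[12] = acaa$aAbCabBBbcAb
  rot[13] = caa$aAbCabBBbcAba
  rot[14] = aa$aAbCabBBbcAbac
  rot[15] = a$aAbCabBBbcAbaca
  rot[16] = $aAbCabBBbcAbacaa
Sorted (with $ < everything):
  sorted[0] = $aAbCabBBbcAbacaa
  sorted[1] = AbCabBBbcAbacaa$a
  sorted[2] = Abacaa$aAbCabBBbc
  sorted[3] = BBbcAbacaa$aAbCab
  sorted[4] = BbcAbacaa$aAbCabB
  sorted[5] = CabBBbcAbacaa$aAb
  sorted[6] = a$aAbCabBBbcAbaca
  sorted[7] = aAbCabBBbcAbacaa$
  sorted[8] = aa$aAbCabBBbcAbac
  sorted[9] = abBBbcAbacaa$aAbC
  sorted[10] = acaa$aAbCabBBbcAb
  sorted[11] = bBBbcAbacaa$aAbCa
  sorted[12] = bCabBBbcAbacaa$aA
  sorted[13] = bacaa$aAbCabBBbcA
  sorted[14] = bcAbacaa$aAbCabBB
  sorted[15] = cAbacaa$aAbCabBBb
  sorted[16] = caa$aAbCabBBbcAba
sorted[1] = AbCabBBbcAbacaa$a

Answer: AbCabBBbcAbacaa$a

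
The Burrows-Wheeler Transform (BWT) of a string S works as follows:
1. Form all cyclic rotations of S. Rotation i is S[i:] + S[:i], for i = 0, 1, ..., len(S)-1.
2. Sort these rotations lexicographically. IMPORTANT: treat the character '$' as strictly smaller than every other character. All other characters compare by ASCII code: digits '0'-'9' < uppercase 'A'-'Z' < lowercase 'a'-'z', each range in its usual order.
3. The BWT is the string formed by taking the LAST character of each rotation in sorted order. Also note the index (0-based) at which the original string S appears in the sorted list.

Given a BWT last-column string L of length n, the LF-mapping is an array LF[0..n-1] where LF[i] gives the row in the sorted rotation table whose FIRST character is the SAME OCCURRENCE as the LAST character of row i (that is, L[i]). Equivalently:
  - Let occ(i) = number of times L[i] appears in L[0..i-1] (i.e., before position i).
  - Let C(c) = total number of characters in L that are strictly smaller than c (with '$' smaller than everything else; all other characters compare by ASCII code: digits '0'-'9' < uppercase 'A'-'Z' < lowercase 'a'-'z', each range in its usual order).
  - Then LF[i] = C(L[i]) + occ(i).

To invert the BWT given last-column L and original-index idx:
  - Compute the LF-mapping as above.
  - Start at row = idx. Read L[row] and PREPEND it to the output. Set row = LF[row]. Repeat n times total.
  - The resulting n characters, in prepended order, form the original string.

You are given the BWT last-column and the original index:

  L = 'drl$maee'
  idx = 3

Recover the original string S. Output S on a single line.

Answer: emerald$

Derivation:
LF mapping: 2 7 5 0 6 1 3 4
Walk LF starting at row 3, prepending L[row]:
  step 1: row=3, L[3]='$', prepend. Next row=LF[3]=0
  step 2: row=0, L[0]='d', prepend. Next row=LF[0]=2
  step 3: row=2, L[2]='l', prepend. Next row=LF[2]=5
  step 4: row=5, L[5]='a', prepend. Next row=LF[5]=1
  step 5: row=1, L[1]='r', prepend. Next row=LF[1]=7
  step 6: row=7, L[7]='e', prepend. Next row=LF[7]=4
  step 7: row=4, L[4]='m', prepend. Next row=LF[4]=6
  step 8: row=6, L[6]='e', prepend. Next row=LF[6]=3
Reversed output: emerald$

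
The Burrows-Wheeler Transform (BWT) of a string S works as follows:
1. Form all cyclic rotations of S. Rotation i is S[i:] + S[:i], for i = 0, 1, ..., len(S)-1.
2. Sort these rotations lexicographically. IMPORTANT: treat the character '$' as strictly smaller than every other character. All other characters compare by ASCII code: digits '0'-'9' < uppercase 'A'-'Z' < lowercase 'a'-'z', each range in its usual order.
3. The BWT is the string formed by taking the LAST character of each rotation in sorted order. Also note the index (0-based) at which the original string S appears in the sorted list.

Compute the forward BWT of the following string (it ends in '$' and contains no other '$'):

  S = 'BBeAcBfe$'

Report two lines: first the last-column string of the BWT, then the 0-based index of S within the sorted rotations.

All 9 rotations (rotation i = S[i:]+S[:i]):
  rot[0] = BBeAcBfe$
  rot[1] = BeAcBfe$B
  rot[2] = eAcBfe$BB
  rot[3] = AcBfe$BBe
  rot[4] = cBfe$BBeA
  rot[5] = Bfe$BBeAc
  rot[6] = fe$BBeAcB
  rot[7] = e$BBeAcBf
  rot[8] = $BBeAcBfe
Sorted (with $ < everything):
  sorted[0] = $BBeAcBfe  (last char: 'e')
  sorted[1] = AcBfe$BBe  (last char: 'e')
  sorted[2] = BBeAcBfe$  (last char: '$')
  sorted[3] = BeAcBfe$B  (last char: 'B')
  sorted[4] = Bfe$BBeAc  (last char: 'c')
  sorted[5] = cBfe$BBeA  (last char: 'A')
  sorted[6] = e$BBeAcBf  (last char: 'f')
  sorted[7] = eAcBfe$BB  (last char: 'B')
  sorted[8] = fe$BBeAcB  (last char: 'B')
Last column: ee$BcAfBB
Original string S is at sorted index 2

Answer: ee$BcAfBB
2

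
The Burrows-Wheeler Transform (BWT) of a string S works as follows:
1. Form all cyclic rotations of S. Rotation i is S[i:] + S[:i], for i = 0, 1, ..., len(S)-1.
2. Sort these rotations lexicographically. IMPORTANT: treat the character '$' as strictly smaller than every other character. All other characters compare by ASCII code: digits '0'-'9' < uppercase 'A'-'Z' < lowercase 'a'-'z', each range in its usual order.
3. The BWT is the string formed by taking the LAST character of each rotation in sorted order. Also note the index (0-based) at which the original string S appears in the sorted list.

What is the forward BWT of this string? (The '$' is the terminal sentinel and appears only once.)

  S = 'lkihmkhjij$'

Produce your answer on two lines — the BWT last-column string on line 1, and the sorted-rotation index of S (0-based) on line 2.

Answer: jkikjihml$h
9

Derivation:
All 11 rotations (rotation i = S[i:]+S[:i]):
  rot[0] = lkihmkhjij$
  rot[1] = kihmkhjij$l
  rot[2] = ihmkhjij$lk
  rot[3] = hmkhjij$lki
  rot[4] = mkhjij$lkih
  rot[5] = khjij$lkihm
  rot[6] = hjij$lkihmk
  rot[7] = jij$lkihmkh
  rot[8] = ij$lkihmkhj
  rot[9] = j$lkihmkhji
  rot[10] = $lkihmkhjij
Sorted (with $ < everything):
  sorted[0] = $lkihmkhjij  (last char: 'j')
  sorted[1] = hjij$lkihmk  (last char: 'k')
  sorted[2] = hmkhjij$lki  (last char: 'i')
  sorted[3] = ihmkhjij$lk  (last char: 'k')
  sorted[4] = ij$lkihmkhj  (last char: 'j')
  sorted[5] = j$lkihmkhji  (last char: 'i')
  sorted[6] = jij$lkihmkh  (last char: 'h')
  sorted[7] = khjij$lkihm  (last char: 'm')
  sorted[8] = kihmkhjij$l  (last char: 'l')
  sorted[9] = lkihmkhjij$  (last char: '$')
  sorted[10] = mkhjij$lkih  (last char: 'h')
Last column: jkikjihml$h
Original string S is at sorted index 9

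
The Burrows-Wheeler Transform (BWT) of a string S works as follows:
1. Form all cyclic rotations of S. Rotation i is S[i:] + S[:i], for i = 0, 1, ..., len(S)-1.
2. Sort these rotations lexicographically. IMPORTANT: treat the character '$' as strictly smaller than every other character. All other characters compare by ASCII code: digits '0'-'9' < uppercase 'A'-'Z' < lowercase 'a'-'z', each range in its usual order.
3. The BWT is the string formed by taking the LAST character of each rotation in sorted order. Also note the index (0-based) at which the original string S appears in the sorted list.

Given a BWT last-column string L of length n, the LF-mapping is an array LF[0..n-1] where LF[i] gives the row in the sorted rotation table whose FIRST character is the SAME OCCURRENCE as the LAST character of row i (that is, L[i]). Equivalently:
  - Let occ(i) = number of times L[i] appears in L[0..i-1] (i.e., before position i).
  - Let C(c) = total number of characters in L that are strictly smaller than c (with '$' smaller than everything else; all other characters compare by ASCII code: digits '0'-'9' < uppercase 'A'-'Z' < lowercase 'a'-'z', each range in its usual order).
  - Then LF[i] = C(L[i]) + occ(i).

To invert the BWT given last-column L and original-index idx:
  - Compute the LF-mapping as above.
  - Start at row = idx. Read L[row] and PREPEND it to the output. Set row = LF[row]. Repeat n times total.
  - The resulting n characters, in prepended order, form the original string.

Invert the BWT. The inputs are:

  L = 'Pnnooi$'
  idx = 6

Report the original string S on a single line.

LF mapping: 1 3 4 5 6 2 0
Walk LF starting at row 6, prepending L[row]:
  step 1: row=6, L[6]='$', prepend. Next row=LF[6]=0
  step 2: row=0, L[0]='P', prepend. Next row=LF[0]=1
  step 3: row=1, L[1]='n', prepend. Next row=LF[1]=3
  step 4: row=3, L[3]='o', prepend. Next row=LF[3]=5
  step 5: row=5, L[5]='i', prepend. Next row=LF[5]=2
  step 6: row=2, L[2]='n', prepend. Next row=LF[2]=4
  step 7: row=4, L[4]='o', prepend. Next row=LF[4]=6
Reversed output: onionP$

Answer: onionP$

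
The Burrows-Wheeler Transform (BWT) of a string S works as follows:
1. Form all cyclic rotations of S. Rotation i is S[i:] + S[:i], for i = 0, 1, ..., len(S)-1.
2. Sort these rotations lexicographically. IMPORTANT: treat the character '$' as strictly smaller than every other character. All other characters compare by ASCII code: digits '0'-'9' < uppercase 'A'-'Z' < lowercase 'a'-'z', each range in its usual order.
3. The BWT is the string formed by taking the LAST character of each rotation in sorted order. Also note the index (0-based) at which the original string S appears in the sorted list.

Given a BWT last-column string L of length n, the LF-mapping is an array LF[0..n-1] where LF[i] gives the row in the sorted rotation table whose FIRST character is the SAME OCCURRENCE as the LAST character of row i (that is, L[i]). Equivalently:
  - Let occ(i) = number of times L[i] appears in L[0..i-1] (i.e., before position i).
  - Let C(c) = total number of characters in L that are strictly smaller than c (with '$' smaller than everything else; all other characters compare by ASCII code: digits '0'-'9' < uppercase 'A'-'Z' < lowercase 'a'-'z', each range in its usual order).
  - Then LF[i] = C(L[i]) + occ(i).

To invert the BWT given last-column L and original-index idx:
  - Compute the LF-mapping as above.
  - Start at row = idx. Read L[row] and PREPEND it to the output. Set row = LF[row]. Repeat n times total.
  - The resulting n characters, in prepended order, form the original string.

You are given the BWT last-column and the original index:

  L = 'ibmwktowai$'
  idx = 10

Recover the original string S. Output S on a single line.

LF mapping: 3 2 6 9 5 8 7 10 1 4 0
Walk LF starting at row 10, prepending L[row]:
  step 1: row=10, L[10]='$', prepend. Next row=LF[10]=0
  step 2: row=0, L[0]='i', prepend. Next row=LF[0]=3
  step 3: row=3, L[3]='w', prepend. Next row=LF[3]=9
  step 4: row=9, L[9]='i', prepend. Next row=LF[9]=4
  step 5: row=4, L[4]='k', prepend. Next row=LF[4]=5
  step 6: row=5, L[5]='t', prepend. Next row=LF[5]=8
  step 7: row=8, L[8]='a', prepend. Next row=LF[8]=1
  step 8: row=1, L[1]='b', prepend. Next row=LF[1]=2
  step 9: row=2, L[2]='m', prepend. Next row=LF[2]=6
  step 10: row=6, L[6]='o', prepend. Next row=LF[6]=7
  step 11: row=7, L[7]='w', prepend. Next row=LF[7]=10
Reversed output: wombatkiwi$

Answer: wombatkiwi$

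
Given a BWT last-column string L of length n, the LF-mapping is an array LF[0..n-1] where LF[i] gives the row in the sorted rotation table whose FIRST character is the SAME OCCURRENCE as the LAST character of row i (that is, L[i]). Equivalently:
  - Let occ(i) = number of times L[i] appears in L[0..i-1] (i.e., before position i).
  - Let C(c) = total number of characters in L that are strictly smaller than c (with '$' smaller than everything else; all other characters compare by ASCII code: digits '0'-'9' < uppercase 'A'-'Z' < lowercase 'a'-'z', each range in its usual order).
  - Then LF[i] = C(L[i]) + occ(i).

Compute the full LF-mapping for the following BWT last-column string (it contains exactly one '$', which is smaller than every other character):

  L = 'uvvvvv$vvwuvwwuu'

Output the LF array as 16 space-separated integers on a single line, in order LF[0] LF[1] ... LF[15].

Char counts: '$':1, 'u':4, 'v':8, 'w':3
C (first-col start): C('$')=0, C('u')=1, C('v')=5, C('w')=13
L[0]='u': occ=0, LF[0]=C('u')+0=1+0=1
L[1]='v': occ=0, LF[1]=C('v')+0=5+0=5
L[2]='v': occ=1, LF[2]=C('v')+1=5+1=6
L[3]='v': occ=2, LF[3]=C('v')+2=5+2=7
L[4]='v': occ=3, LF[4]=C('v')+3=5+3=8
L[5]='v': occ=4, LF[5]=C('v')+4=5+4=9
L[6]='$': occ=0, LF[6]=C('$')+0=0+0=0
L[7]='v': occ=5, LF[7]=C('v')+5=5+5=10
L[8]='v': occ=6, LF[8]=C('v')+6=5+6=11
L[9]='w': occ=0, LF[9]=C('w')+0=13+0=13
L[10]='u': occ=1, LF[10]=C('u')+1=1+1=2
L[11]='v': occ=7, LF[11]=C('v')+7=5+7=12
L[12]='w': occ=1, LF[12]=C('w')+1=13+1=14
L[13]='w': occ=2, LF[13]=C('w')+2=13+2=15
L[14]='u': occ=2, LF[14]=C('u')+2=1+2=3
L[15]='u': occ=3, LF[15]=C('u')+3=1+3=4

Answer: 1 5 6 7 8 9 0 10 11 13 2 12 14 15 3 4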